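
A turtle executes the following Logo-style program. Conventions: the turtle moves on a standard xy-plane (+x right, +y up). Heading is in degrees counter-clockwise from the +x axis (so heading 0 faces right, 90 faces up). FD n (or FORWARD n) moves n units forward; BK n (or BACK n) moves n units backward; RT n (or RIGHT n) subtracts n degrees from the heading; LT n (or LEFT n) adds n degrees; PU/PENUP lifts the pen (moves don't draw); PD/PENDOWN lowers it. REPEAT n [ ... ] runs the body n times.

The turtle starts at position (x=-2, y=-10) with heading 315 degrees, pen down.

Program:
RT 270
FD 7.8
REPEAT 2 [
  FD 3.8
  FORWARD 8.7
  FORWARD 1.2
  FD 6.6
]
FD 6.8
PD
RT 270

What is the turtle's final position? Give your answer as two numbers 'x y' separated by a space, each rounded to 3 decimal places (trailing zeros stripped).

Answer: 37.032 29.032

Derivation:
Executing turtle program step by step:
Start: pos=(-2,-10), heading=315, pen down
RT 270: heading 315 -> 45
FD 7.8: (-2,-10) -> (3.515,-4.485) [heading=45, draw]
REPEAT 2 [
  -- iteration 1/2 --
  FD 3.8: (3.515,-4.485) -> (6.202,-1.798) [heading=45, draw]
  FD 8.7: (6.202,-1.798) -> (12.354,4.354) [heading=45, draw]
  FD 1.2: (12.354,4.354) -> (13.203,5.203) [heading=45, draw]
  FD 6.6: (13.203,5.203) -> (17.87,9.87) [heading=45, draw]
  -- iteration 2/2 --
  FD 3.8: (17.87,9.87) -> (20.557,12.557) [heading=45, draw]
  FD 8.7: (20.557,12.557) -> (26.709,18.709) [heading=45, draw]
  FD 1.2: (26.709,18.709) -> (27.557,19.557) [heading=45, draw]
  FD 6.6: (27.557,19.557) -> (32.224,24.224) [heading=45, draw]
]
FD 6.8: (32.224,24.224) -> (37.032,29.032) [heading=45, draw]
PD: pen down
RT 270: heading 45 -> 135
Final: pos=(37.032,29.032), heading=135, 10 segment(s) drawn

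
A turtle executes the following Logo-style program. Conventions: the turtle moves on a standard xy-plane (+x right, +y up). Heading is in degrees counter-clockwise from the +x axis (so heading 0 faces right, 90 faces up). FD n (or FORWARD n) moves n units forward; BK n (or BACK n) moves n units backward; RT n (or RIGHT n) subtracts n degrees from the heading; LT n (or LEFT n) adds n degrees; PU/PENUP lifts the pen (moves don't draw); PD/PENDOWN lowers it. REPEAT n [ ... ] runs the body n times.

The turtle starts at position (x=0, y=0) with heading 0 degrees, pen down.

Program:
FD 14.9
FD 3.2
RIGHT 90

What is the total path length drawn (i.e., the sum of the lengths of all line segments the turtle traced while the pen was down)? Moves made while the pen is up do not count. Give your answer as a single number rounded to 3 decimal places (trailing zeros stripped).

Executing turtle program step by step:
Start: pos=(0,0), heading=0, pen down
FD 14.9: (0,0) -> (14.9,0) [heading=0, draw]
FD 3.2: (14.9,0) -> (18.1,0) [heading=0, draw]
RT 90: heading 0 -> 270
Final: pos=(18.1,0), heading=270, 2 segment(s) drawn

Segment lengths:
  seg 1: (0,0) -> (14.9,0), length = 14.9
  seg 2: (14.9,0) -> (18.1,0), length = 3.2
Total = 18.1

Answer: 18.1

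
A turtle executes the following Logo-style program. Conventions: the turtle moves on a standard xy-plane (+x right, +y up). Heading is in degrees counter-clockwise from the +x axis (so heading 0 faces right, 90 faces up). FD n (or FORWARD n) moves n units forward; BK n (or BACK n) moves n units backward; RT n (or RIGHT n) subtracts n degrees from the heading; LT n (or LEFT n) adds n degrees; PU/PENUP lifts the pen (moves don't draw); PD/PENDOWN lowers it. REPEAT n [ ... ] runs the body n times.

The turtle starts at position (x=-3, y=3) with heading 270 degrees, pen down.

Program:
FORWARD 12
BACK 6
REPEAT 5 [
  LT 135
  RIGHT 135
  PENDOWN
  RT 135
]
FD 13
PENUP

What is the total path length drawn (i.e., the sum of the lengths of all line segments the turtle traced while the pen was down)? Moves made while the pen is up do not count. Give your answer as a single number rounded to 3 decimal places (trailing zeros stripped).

Executing turtle program step by step:
Start: pos=(-3,3), heading=270, pen down
FD 12: (-3,3) -> (-3,-9) [heading=270, draw]
BK 6: (-3,-9) -> (-3,-3) [heading=270, draw]
REPEAT 5 [
  -- iteration 1/5 --
  LT 135: heading 270 -> 45
  RT 135: heading 45 -> 270
  PD: pen down
  RT 135: heading 270 -> 135
  -- iteration 2/5 --
  LT 135: heading 135 -> 270
  RT 135: heading 270 -> 135
  PD: pen down
  RT 135: heading 135 -> 0
  -- iteration 3/5 --
  LT 135: heading 0 -> 135
  RT 135: heading 135 -> 0
  PD: pen down
  RT 135: heading 0 -> 225
  -- iteration 4/5 --
  LT 135: heading 225 -> 0
  RT 135: heading 0 -> 225
  PD: pen down
  RT 135: heading 225 -> 90
  -- iteration 5/5 --
  LT 135: heading 90 -> 225
  RT 135: heading 225 -> 90
  PD: pen down
  RT 135: heading 90 -> 315
]
FD 13: (-3,-3) -> (6.192,-12.192) [heading=315, draw]
PU: pen up
Final: pos=(6.192,-12.192), heading=315, 3 segment(s) drawn

Segment lengths:
  seg 1: (-3,3) -> (-3,-9), length = 12
  seg 2: (-3,-9) -> (-3,-3), length = 6
  seg 3: (-3,-3) -> (6.192,-12.192), length = 13
Total = 31

Answer: 31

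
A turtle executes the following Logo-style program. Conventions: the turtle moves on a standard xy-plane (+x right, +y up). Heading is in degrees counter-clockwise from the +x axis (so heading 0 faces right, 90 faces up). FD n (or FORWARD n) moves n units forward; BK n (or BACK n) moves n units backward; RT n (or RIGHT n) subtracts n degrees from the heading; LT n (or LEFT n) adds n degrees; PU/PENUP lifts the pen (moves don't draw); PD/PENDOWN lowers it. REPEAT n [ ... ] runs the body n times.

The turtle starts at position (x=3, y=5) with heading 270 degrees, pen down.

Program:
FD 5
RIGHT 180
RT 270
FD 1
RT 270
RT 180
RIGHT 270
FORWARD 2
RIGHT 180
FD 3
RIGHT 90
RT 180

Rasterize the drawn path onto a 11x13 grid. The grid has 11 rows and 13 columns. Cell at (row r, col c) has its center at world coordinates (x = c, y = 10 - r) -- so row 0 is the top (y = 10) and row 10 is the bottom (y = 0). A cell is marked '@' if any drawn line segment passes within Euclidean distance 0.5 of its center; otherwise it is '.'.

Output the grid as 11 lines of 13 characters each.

Segment 0: (3,5) -> (3,0)
Segment 1: (3,0) -> (2,-0)
Segment 2: (2,-0) -> (-0,-0)
Segment 3: (-0,-0) -> (3,0)

Answer: .............
.............
.............
.............
.............
...@.........
...@.........
...@.........
...@.........
...@.........
@@@@.........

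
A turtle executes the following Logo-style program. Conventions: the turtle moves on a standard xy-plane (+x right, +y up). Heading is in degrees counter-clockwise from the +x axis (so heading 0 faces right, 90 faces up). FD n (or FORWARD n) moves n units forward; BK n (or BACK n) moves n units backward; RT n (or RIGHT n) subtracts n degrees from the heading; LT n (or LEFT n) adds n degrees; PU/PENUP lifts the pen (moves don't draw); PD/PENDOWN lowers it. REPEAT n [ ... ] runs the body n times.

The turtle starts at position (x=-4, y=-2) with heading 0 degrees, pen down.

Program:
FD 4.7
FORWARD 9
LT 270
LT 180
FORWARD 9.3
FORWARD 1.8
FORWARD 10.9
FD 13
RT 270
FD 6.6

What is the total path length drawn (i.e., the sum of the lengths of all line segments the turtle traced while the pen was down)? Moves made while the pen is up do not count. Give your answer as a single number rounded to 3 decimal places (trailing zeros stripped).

Answer: 55.3

Derivation:
Executing turtle program step by step:
Start: pos=(-4,-2), heading=0, pen down
FD 4.7: (-4,-2) -> (0.7,-2) [heading=0, draw]
FD 9: (0.7,-2) -> (9.7,-2) [heading=0, draw]
LT 270: heading 0 -> 270
LT 180: heading 270 -> 90
FD 9.3: (9.7,-2) -> (9.7,7.3) [heading=90, draw]
FD 1.8: (9.7,7.3) -> (9.7,9.1) [heading=90, draw]
FD 10.9: (9.7,9.1) -> (9.7,20) [heading=90, draw]
FD 13: (9.7,20) -> (9.7,33) [heading=90, draw]
RT 270: heading 90 -> 180
FD 6.6: (9.7,33) -> (3.1,33) [heading=180, draw]
Final: pos=(3.1,33), heading=180, 7 segment(s) drawn

Segment lengths:
  seg 1: (-4,-2) -> (0.7,-2), length = 4.7
  seg 2: (0.7,-2) -> (9.7,-2), length = 9
  seg 3: (9.7,-2) -> (9.7,7.3), length = 9.3
  seg 4: (9.7,7.3) -> (9.7,9.1), length = 1.8
  seg 5: (9.7,9.1) -> (9.7,20), length = 10.9
  seg 6: (9.7,20) -> (9.7,33), length = 13
  seg 7: (9.7,33) -> (3.1,33), length = 6.6
Total = 55.3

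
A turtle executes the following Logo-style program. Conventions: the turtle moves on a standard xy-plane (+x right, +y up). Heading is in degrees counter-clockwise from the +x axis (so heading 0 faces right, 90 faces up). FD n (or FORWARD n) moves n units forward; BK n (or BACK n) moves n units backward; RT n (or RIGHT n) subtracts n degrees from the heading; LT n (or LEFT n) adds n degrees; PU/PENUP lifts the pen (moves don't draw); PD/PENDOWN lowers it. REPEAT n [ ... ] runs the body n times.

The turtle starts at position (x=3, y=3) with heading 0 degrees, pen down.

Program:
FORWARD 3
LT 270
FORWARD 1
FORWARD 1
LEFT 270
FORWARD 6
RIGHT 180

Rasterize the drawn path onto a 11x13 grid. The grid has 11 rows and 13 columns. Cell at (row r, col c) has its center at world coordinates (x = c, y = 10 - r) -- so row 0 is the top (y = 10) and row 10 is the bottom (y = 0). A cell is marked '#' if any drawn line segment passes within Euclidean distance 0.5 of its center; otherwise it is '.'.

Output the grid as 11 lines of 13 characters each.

Segment 0: (3,3) -> (6,3)
Segment 1: (6,3) -> (6,2)
Segment 2: (6,2) -> (6,1)
Segment 3: (6,1) -> (0,1)

Answer: .............
.............
.............
.............
.............
.............
.............
...####......
......#......
#######......
.............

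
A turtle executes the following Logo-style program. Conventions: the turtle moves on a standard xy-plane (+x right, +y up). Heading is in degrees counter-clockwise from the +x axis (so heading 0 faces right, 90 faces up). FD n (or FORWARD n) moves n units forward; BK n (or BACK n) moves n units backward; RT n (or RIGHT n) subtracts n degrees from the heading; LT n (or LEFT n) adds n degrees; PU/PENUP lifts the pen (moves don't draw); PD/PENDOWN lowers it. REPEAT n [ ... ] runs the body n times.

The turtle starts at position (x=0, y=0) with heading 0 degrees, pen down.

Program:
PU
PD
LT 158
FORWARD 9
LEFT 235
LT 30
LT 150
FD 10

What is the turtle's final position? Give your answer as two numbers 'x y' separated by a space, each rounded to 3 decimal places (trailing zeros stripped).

Executing turtle program step by step:
Start: pos=(0,0), heading=0, pen down
PU: pen up
PD: pen down
LT 158: heading 0 -> 158
FD 9: (0,0) -> (-8.345,3.371) [heading=158, draw]
LT 235: heading 158 -> 33
LT 30: heading 33 -> 63
LT 150: heading 63 -> 213
FD 10: (-8.345,3.371) -> (-16.731,-2.075) [heading=213, draw]
Final: pos=(-16.731,-2.075), heading=213, 2 segment(s) drawn

Answer: -16.731 -2.075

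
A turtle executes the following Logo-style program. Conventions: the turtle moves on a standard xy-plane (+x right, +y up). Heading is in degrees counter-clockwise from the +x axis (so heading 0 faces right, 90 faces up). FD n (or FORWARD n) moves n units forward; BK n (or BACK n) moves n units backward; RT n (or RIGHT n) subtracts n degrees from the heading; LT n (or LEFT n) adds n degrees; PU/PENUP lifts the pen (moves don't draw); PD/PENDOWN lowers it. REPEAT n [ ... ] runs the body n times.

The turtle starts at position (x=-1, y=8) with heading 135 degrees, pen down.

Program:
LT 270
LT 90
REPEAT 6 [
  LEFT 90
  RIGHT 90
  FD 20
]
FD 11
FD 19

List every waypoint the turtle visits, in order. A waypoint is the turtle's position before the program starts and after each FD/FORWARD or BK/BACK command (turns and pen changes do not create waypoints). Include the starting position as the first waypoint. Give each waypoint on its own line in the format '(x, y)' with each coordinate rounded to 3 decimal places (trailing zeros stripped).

Executing turtle program step by step:
Start: pos=(-1,8), heading=135, pen down
LT 270: heading 135 -> 45
LT 90: heading 45 -> 135
REPEAT 6 [
  -- iteration 1/6 --
  LT 90: heading 135 -> 225
  RT 90: heading 225 -> 135
  FD 20: (-1,8) -> (-15.142,22.142) [heading=135, draw]
  -- iteration 2/6 --
  LT 90: heading 135 -> 225
  RT 90: heading 225 -> 135
  FD 20: (-15.142,22.142) -> (-29.284,36.284) [heading=135, draw]
  -- iteration 3/6 --
  LT 90: heading 135 -> 225
  RT 90: heading 225 -> 135
  FD 20: (-29.284,36.284) -> (-43.426,50.426) [heading=135, draw]
  -- iteration 4/6 --
  LT 90: heading 135 -> 225
  RT 90: heading 225 -> 135
  FD 20: (-43.426,50.426) -> (-57.569,64.569) [heading=135, draw]
  -- iteration 5/6 --
  LT 90: heading 135 -> 225
  RT 90: heading 225 -> 135
  FD 20: (-57.569,64.569) -> (-71.711,78.711) [heading=135, draw]
  -- iteration 6/6 --
  LT 90: heading 135 -> 225
  RT 90: heading 225 -> 135
  FD 20: (-71.711,78.711) -> (-85.853,92.853) [heading=135, draw]
]
FD 11: (-85.853,92.853) -> (-93.631,100.631) [heading=135, draw]
FD 19: (-93.631,100.631) -> (-107.066,114.066) [heading=135, draw]
Final: pos=(-107.066,114.066), heading=135, 8 segment(s) drawn
Waypoints (9 total):
(-1, 8)
(-15.142, 22.142)
(-29.284, 36.284)
(-43.426, 50.426)
(-57.569, 64.569)
(-71.711, 78.711)
(-85.853, 92.853)
(-93.631, 100.631)
(-107.066, 114.066)

Answer: (-1, 8)
(-15.142, 22.142)
(-29.284, 36.284)
(-43.426, 50.426)
(-57.569, 64.569)
(-71.711, 78.711)
(-85.853, 92.853)
(-93.631, 100.631)
(-107.066, 114.066)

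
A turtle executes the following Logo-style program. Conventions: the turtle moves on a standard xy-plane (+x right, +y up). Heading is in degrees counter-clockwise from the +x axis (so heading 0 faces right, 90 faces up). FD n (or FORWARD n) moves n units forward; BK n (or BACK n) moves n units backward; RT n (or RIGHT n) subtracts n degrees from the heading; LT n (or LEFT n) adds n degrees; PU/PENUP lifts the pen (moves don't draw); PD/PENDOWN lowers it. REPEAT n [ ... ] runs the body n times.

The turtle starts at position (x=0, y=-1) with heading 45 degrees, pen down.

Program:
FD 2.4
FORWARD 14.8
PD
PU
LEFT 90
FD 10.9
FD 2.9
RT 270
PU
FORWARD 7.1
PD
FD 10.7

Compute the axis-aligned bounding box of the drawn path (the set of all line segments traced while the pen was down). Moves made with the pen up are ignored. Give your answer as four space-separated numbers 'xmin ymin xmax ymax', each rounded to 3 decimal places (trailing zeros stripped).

Executing turtle program step by step:
Start: pos=(0,-1), heading=45, pen down
FD 2.4: (0,-1) -> (1.697,0.697) [heading=45, draw]
FD 14.8: (1.697,0.697) -> (12.162,11.162) [heading=45, draw]
PD: pen down
PU: pen up
LT 90: heading 45 -> 135
FD 10.9: (12.162,11.162) -> (4.455,18.87) [heading=135, move]
FD 2.9: (4.455,18.87) -> (2.404,20.92) [heading=135, move]
RT 270: heading 135 -> 225
PU: pen up
FD 7.1: (2.404,20.92) -> (-2.616,15.9) [heading=225, move]
PD: pen down
FD 10.7: (-2.616,15.9) -> (-10.182,8.334) [heading=225, draw]
Final: pos=(-10.182,8.334), heading=225, 3 segment(s) drawn

Segment endpoints: x in {-10.182, -2.616, 0, 1.697, 12.162}, y in {-1, 0.697, 8.334, 11.162, 15.9}
xmin=-10.182, ymin=-1, xmax=12.162, ymax=15.9

Answer: -10.182 -1 12.162 15.9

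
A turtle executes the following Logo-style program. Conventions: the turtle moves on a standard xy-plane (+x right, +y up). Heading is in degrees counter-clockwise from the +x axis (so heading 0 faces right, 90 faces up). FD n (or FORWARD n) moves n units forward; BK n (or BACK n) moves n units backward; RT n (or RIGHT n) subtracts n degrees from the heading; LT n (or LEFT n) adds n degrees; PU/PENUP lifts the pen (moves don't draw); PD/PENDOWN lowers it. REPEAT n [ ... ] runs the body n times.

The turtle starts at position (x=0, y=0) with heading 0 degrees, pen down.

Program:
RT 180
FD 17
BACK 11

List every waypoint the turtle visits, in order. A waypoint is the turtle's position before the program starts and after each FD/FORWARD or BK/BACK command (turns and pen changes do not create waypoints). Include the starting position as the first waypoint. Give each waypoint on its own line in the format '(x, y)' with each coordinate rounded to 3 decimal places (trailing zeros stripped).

Answer: (0, 0)
(-17, 0)
(-6, 0)

Derivation:
Executing turtle program step by step:
Start: pos=(0,0), heading=0, pen down
RT 180: heading 0 -> 180
FD 17: (0,0) -> (-17,0) [heading=180, draw]
BK 11: (-17,0) -> (-6,0) [heading=180, draw]
Final: pos=(-6,0), heading=180, 2 segment(s) drawn
Waypoints (3 total):
(0, 0)
(-17, 0)
(-6, 0)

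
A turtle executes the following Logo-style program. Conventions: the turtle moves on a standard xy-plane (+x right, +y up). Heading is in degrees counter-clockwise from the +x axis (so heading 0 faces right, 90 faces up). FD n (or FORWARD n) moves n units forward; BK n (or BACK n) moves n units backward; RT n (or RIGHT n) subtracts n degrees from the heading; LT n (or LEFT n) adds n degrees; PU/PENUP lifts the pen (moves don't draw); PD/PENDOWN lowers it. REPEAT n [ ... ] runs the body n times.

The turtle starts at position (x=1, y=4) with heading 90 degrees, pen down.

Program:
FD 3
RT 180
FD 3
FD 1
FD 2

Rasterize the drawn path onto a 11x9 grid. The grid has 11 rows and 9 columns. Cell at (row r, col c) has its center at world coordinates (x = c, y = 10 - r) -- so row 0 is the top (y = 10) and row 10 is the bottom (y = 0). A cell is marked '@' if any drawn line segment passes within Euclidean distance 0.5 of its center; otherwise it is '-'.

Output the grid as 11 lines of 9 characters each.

Segment 0: (1,4) -> (1,7)
Segment 1: (1,7) -> (1,4)
Segment 2: (1,4) -> (1,3)
Segment 3: (1,3) -> (1,1)

Answer: ---------
---------
---------
-@-------
-@-------
-@-------
-@-------
-@-------
-@-------
-@-------
---------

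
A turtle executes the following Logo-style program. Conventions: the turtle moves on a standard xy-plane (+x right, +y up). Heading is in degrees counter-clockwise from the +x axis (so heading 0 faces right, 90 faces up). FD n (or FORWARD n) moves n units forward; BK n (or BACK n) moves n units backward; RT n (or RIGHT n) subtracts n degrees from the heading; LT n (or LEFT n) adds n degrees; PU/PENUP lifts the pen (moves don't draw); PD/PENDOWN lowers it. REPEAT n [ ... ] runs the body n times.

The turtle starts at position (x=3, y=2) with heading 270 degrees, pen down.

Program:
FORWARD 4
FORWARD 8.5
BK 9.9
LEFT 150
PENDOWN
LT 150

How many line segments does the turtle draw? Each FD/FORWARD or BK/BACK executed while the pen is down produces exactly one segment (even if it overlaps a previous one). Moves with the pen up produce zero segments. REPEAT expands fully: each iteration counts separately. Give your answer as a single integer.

Answer: 3

Derivation:
Executing turtle program step by step:
Start: pos=(3,2), heading=270, pen down
FD 4: (3,2) -> (3,-2) [heading=270, draw]
FD 8.5: (3,-2) -> (3,-10.5) [heading=270, draw]
BK 9.9: (3,-10.5) -> (3,-0.6) [heading=270, draw]
LT 150: heading 270 -> 60
PD: pen down
LT 150: heading 60 -> 210
Final: pos=(3,-0.6), heading=210, 3 segment(s) drawn
Segments drawn: 3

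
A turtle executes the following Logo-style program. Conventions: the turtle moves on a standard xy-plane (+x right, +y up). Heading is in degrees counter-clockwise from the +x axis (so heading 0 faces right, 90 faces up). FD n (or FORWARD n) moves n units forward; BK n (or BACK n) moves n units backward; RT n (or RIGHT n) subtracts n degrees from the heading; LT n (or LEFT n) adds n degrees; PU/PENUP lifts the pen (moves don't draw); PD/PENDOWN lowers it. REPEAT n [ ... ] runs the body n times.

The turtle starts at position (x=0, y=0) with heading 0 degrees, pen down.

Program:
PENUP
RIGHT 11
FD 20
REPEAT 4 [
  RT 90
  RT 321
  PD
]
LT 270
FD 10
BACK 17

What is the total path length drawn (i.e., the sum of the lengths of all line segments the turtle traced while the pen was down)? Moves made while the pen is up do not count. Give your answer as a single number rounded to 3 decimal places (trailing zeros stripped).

Answer: 27

Derivation:
Executing turtle program step by step:
Start: pos=(0,0), heading=0, pen down
PU: pen up
RT 11: heading 0 -> 349
FD 20: (0,0) -> (19.633,-3.816) [heading=349, move]
REPEAT 4 [
  -- iteration 1/4 --
  RT 90: heading 349 -> 259
  RT 321: heading 259 -> 298
  PD: pen down
  -- iteration 2/4 --
  RT 90: heading 298 -> 208
  RT 321: heading 208 -> 247
  PD: pen down
  -- iteration 3/4 --
  RT 90: heading 247 -> 157
  RT 321: heading 157 -> 196
  PD: pen down
  -- iteration 4/4 --
  RT 90: heading 196 -> 106
  RT 321: heading 106 -> 145
  PD: pen down
]
LT 270: heading 145 -> 55
FD 10: (19.633,-3.816) -> (25.368,4.375) [heading=55, draw]
BK 17: (25.368,4.375) -> (15.618,-9.55) [heading=55, draw]
Final: pos=(15.618,-9.55), heading=55, 2 segment(s) drawn

Segment lengths:
  seg 1: (19.633,-3.816) -> (25.368,4.375), length = 10
  seg 2: (25.368,4.375) -> (15.618,-9.55), length = 17
Total = 27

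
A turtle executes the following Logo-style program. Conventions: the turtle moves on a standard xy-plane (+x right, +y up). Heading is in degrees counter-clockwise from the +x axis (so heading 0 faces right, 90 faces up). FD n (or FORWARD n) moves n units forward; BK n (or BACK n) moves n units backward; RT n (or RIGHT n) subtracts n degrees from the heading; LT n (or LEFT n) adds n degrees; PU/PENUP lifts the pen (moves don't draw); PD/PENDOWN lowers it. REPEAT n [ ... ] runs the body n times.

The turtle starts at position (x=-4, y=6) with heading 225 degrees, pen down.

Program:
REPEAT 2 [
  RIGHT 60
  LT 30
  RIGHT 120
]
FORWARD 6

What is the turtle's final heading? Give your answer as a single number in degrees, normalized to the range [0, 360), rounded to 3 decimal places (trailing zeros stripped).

Executing turtle program step by step:
Start: pos=(-4,6), heading=225, pen down
REPEAT 2 [
  -- iteration 1/2 --
  RT 60: heading 225 -> 165
  LT 30: heading 165 -> 195
  RT 120: heading 195 -> 75
  -- iteration 2/2 --
  RT 60: heading 75 -> 15
  LT 30: heading 15 -> 45
  RT 120: heading 45 -> 285
]
FD 6: (-4,6) -> (-2.447,0.204) [heading=285, draw]
Final: pos=(-2.447,0.204), heading=285, 1 segment(s) drawn

Answer: 285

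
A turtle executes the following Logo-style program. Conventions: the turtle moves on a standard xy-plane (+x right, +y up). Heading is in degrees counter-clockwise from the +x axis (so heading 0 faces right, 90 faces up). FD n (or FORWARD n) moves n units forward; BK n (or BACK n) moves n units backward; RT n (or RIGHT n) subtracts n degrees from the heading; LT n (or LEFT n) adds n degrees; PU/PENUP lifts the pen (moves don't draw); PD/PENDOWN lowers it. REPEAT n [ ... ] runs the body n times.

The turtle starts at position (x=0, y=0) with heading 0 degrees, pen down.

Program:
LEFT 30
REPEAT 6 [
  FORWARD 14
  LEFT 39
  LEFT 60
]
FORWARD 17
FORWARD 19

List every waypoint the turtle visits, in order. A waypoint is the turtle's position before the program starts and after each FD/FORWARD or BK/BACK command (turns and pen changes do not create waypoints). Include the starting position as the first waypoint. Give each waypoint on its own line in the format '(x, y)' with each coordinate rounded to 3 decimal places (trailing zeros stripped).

Executing turtle program step by step:
Start: pos=(0,0), heading=0, pen down
LT 30: heading 0 -> 30
REPEAT 6 [
  -- iteration 1/6 --
  FD 14: (0,0) -> (12.124,7) [heading=30, draw]
  LT 39: heading 30 -> 69
  LT 60: heading 69 -> 129
  -- iteration 2/6 --
  FD 14: (12.124,7) -> (3.314,17.88) [heading=129, draw]
  LT 39: heading 129 -> 168
  LT 60: heading 168 -> 228
  -- iteration 3/6 --
  FD 14: (3.314,17.88) -> (-6.054,7.476) [heading=228, draw]
  LT 39: heading 228 -> 267
  LT 60: heading 267 -> 327
  -- iteration 4/6 --
  FD 14: (-6.054,7.476) -> (5.687,-0.149) [heading=327, draw]
  LT 39: heading 327 -> 6
  LT 60: heading 6 -> 66
  -- iteration 5/6 --
  FD 14: (5.687,-0.149) -> (11.382,12.641) [heading=66, draw]
  LT 39: heading 66 -> 105
  LT 60: heading 105 -> 165
  -- iteration 6/6 --
  FD 14: (11.382,12.641) -> (-2.141,16.264) [heading=165, draw]
  LT 39: heading 165 -> 204
  LT 60: heading 204 -> 264
]
FD 17: (-2.141,16.264) -> (-3.918,-0.643) [heading=264, draw]
FD 19: (-3.918,-0.643) -> (-5.904,-19.539) [heading=264, draw]
Final: pos=(-5.904,-19.539), heading=264, 8 segment(s) drawn
Waypoints (9 total):
(0, 0)
(12.124, 7)
(3.314, 17.88)
(-6.054, 7.476)
(5.687, -0.149)
(11.382, 12.641)
(-2.141, 16.264)
(-3.918, -0.643)
(-5.904, -19.539)

Answer: (0, 0)
(12.124, 7)
(3.314, 17.88)
(-6.054, 7.476)
(5.687, -0.149)
(11.382, 12.641)
(-2.141, 16.264)
(-3.918, -0.643)
(-5.904, -19.539)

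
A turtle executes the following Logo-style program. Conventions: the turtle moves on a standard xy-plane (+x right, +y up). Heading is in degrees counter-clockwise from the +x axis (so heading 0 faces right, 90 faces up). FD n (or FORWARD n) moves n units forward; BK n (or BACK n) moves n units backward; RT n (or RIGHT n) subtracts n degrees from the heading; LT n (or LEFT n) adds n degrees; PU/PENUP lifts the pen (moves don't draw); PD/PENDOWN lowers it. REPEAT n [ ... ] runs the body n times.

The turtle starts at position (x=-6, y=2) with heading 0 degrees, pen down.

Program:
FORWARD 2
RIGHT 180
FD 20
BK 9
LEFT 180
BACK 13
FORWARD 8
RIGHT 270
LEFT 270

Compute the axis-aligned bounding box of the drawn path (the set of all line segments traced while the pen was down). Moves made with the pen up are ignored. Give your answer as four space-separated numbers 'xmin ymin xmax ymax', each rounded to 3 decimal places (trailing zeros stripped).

Answer: -28 2 -4 2

Derivation:
Executing turtle program step by step:
Start: pos=(-6,2), heading=0, pen down
FD 2: (-6,2) -> (-4,2) [heading=0, draw]
RT 180: heading 0 -> 180
FD 20: (-4,2) -> (-24,2) [heading=180, draw]
BK 9: (-24,2) -> (-15,2) [heading=180, draw]
LT 180: heading 180 -> 0
BK 13: (-15,2) -> (-28,2) [heading=0, draw]
FD 8: (-28,2) -> (-20,2) [heading=0, draw]
RT 270: heading 0 -> 90
LT 270: heading 90 -> 0
Final: pos=(-20,2), heading=0, 5 segment(s) drawn

Segment endpoints: x in {-28, -24, -20, -15, -6, -4}, y in {2, 2, 2}
xmin=-28, ymin=2, xmax=-4, ymax=2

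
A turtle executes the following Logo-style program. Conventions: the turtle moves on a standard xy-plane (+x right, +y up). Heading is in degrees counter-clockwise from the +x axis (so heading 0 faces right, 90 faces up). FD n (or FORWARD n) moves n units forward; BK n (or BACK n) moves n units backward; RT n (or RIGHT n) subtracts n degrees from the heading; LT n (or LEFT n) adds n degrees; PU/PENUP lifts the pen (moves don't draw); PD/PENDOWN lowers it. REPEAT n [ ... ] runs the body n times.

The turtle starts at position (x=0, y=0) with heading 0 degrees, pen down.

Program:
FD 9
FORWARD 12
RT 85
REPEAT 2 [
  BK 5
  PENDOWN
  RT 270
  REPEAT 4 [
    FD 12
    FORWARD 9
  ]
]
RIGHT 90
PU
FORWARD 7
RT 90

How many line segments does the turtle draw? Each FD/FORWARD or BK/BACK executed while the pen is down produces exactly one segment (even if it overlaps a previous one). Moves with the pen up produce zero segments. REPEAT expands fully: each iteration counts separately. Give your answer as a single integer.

Executing turtle program step by step:
Start: pos=(0,0), heading=0, pen down
FD 9: (0,0) -> (9,0) [heading=0, draw]
FD 12: (9,0) -> (21,0) [heading=0, draw]
RT 85: heading 0 -> 275
REPEAT 2 [
  -- iteration 1/2 --
  BK 5: (21,0) -> (20.564,4.981) [heading=275, draw]
  PD: pen down
  RT 270: heading 275 -> 5
  REPEAT 4 [
    -- iteration 1/4 --
    FD 12: (20.564,4.981) -> (32.519,6.027) [heading=5, draw]
    FD 9: (32.519,6.027) -> (41.484,6.811) [heading=5, draw]
    -- iteration 2/4 --
    FD 12: (41.484,6.811) -> (53.439,7.857) [heading=5, draw]
    FD 9: (53.439,7.857) -> (62.404,8.642) [heading=5, draw]
    -- iteration 3/4 --
    FD 12: (62.404,8.642) -> (74.359,9.687) [heading=5, draw]
    FD 9: (74.359,9.687) -> (83.324,10.472) [heading=5, draw]
    -- iteration 4/4 --
    FD 12: (83.324,10.472) -> (95.279,11.518) [heading=5, draw]
    FD 9: (95.279,11.518) -> (104.245,12.302) [heading=5, draw]
  ]
  -- iteration 2/2 --
  BK 5: (104.245,12.302) -> (99.264,11.866) [heading=5, draw]
  PD: pen down
  RT 270: heading 5 -> 95
  REPEAT 4 [
    -- iteration 1/4 --
    FD 12: (99.264,11.866) -> (98.218,23.821) [heading=95, draw]
    FD 9: (98.218,23.821) -> (97.433,32.786) [heading=95, draw]
    -- iteration 2/4 --
    FD 12: (97.433,32.786) -> (96.387,44.741) [heading=95, draw]
    FD 9: (96.387,44.741) -> (95.603,53.706) [heading=95, draw]
    -- iteration 3/4 --
    FD 12: (95.603,53.706) -> (94.557,65.661) [heading=95, draw]
    FD 9: (94.557,65.661) -> (93.773,74.627) [heading=95, draw]
    -- iteration 4/4 --
    FD 12: (93.773,74.627) -> (92.727,86.581) [heading=95, draw]
    FD 9: (92.727,86.581) -> (91.943,95.547) [heading=95, draw]
  ]
]
RT 90: heading 95 -> 5
PU: pen up
FD 7: (91.943,95.547) -> (98.916,96.157) [heading=5, move]
RT 90: heading 5 -> 275
Final: pos=(98.916,96.157), heading=275, 20 segment(s) drawn
Segments drawn: 20

Answer: 20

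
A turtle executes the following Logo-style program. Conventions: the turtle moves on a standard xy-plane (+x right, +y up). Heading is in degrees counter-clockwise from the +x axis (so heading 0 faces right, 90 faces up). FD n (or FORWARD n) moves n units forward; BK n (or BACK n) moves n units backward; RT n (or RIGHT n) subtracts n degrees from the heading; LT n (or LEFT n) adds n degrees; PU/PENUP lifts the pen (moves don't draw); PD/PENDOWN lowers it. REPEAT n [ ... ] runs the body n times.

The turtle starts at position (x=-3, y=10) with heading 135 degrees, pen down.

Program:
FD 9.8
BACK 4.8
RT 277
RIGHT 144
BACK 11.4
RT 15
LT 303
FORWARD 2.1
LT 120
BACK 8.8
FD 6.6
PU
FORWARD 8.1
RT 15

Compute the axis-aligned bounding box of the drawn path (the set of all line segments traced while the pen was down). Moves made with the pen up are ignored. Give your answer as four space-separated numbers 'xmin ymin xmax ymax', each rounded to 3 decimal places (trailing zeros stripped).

Answer: -9.93 -4.812 -2.916 16.93

Derivation:
Executing turtle program step by step:
Start: pos=(-3,10), heading=135, pen down
FD 9.8: (-3,10) -> (-9.93,16.93) [heading=135, draw]
BK 4.8: (-9.93,16.93) -> (-6.536,13.536) [heading=135, draw]
RT 277: heading 135 -> 218
RT 144: heading 218 -> 74
BK 11.4: (-6.536,13.536) -> (-9.678,2.577) [heading=74, draw]
RT 15: heading 74 -> 59
LT 303: heading 59 -> 2
FD 2.1: (-9.678,2.577) -> (-7.579,2.65) [heading=2, draw]
LT 120: heading 2 -> 122
BK 8.8: (-7.579,2.65) -> (-2.916,-4.812) [heading=122, draw]
FD 6.6: (-2.916,-4.812) -> (-6.413,0.785) [heading=122, draw]
PU: pen up
FD 8.1: (-6.413,0.785) -> (-10.706,7.654) [heading=122, move]
RT 15: heading 122 -> 107
Final: pos=(-10.706,7.654), heading=107, 6 segment(s) drawn

Segment endpoints: x in {-9.93, -9.678, -7.579, -6.536, -6.413, -3, -2.916}, y in {-4.812, 0.785, 2.577, 2.65, 10, 13.536, 16.93}
xmin=-9.93, ymin=-4.812, xmax=-2.916, ymax=16.93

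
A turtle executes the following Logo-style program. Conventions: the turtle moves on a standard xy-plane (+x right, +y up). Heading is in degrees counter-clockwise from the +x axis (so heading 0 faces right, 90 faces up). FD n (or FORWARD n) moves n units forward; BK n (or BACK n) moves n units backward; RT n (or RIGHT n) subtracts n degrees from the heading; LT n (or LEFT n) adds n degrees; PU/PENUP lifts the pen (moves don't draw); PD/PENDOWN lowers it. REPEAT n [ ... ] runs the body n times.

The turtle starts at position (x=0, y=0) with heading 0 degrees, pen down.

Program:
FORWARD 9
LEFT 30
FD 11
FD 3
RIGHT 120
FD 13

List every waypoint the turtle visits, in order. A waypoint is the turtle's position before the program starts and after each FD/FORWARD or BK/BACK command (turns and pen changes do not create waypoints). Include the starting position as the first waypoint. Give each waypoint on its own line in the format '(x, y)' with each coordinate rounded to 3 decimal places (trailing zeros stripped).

Executing turtle program step by step:
Start: pos=(0,0), heading=0, pen down
FD 9: (0,0) -> (9,0) [heading=0, draw]
LT 30: heading 0 -> 30
FD 11: (9,0) -> (18.526,5.5) [heading=30, draw]
FD 3: (18.526,5.5) -> (21.124,7) [heading=30, draw]
RT 120: heading 30 -> 270
FD 13: (21.124,7) -> (21.124,-6) [heading=270, draw]
Final: pos=(21.124,-6), heading=270, 4 segment(s) drawn
Waypoints (5 total):
(0, 0)
(9, 0)
(18.526, 5.5)
(21.124, 7)
(21.124, -6)

Answer: (0, 0)
(9, 0)
(18.526, 5.5)
(21.124, 7)
(21.124, -6)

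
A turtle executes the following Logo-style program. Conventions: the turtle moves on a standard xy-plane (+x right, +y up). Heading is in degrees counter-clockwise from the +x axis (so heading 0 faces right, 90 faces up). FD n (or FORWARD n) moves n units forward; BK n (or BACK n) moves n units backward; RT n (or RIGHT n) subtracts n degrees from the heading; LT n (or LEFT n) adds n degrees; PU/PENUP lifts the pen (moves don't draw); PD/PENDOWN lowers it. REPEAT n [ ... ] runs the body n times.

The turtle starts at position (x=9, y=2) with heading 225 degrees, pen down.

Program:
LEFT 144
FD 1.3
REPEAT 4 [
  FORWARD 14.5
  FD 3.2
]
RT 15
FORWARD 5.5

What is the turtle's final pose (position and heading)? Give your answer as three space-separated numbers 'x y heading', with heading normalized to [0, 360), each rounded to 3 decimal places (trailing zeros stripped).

Executing turtle program step by step:
Start: pos=(9,2), heading=225, pen down
LT 144: heading 225 -> 9
FD 1.3: (9,2) -> (10.284,2.203) [heading=9, draw]
REPEAT 4 [
  -- iteration 1/4 --
  FD 14.5: (10.284,2.203) -> (24.605,4.472) [heading=9, draw]
  FD 3.2: (24.605,4.472) -> (27.766,4.972) [heading=9, draw]
  -- iteration 2/4 --
  FD 14.5: (27.766,4.972) -> (42.088,7.241) [heading=9, draw]
  FD 3.2: (42.088,7.241) -> (45.248,7.741) [heading=9, draw]
  -- iteration 3/4 --
  FD 14.5: (45.248,7.741) -> (59.57,10.009) [heading=9, draw]
  FD 3.2: (59.57,10.009) -> (62.73,10.51) [heading=9, draw]
  -- iteration 4/4 --
  FD 14.5: (62.73,10.51) -> (77.052,12.778) [heading=9, draw]
  FD 3.2: (77.052,12.778) -> (80.212,13.279) [heading=9, draw]
]
RT 15: heading 9 -> 354
FD 5.5: (80.212,13.279) -> (85.682,12.704) [heading=354, draw]
Final: pos=(85.682,12.704), heading=354, 10 segment(s) drawn

Answer: 85.682 12.704 354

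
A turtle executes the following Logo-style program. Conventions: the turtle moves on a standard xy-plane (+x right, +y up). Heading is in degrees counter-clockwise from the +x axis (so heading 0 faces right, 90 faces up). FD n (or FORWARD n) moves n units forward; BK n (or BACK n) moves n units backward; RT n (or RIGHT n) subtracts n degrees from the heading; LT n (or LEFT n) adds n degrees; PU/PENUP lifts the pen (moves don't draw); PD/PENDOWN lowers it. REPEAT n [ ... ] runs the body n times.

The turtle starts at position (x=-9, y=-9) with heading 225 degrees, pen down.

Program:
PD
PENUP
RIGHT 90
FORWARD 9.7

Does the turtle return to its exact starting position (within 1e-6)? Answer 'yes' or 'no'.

Answer: no

Derivation:
Executing turtle program step by step:
Start: pos=(-9,-9), heading=225, pen down
PD: pen down
PU: pen up
RT 90: heading 225 -> 135
FD 9.7: (-9,-9) -> (-15.859,-2.141) [heading=135, move]
Final: pos=(-15.859,-2.141), heading=135, 0 segment(s) drawn

Start position: (-9, -9)
Final position: (-15.859, -2.141)
Distance = 9.7; >= 1e-6 -> NOT closed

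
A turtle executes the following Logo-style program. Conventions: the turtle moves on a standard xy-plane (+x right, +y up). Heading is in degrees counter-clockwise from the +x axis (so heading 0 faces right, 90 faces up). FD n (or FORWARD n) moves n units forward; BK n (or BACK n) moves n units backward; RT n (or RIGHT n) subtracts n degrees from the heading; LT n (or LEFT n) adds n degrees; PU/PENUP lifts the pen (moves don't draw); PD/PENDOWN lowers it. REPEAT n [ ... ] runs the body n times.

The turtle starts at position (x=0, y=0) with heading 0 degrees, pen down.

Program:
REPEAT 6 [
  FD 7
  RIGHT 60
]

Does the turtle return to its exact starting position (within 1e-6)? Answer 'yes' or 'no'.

Answer: yes

Derivation:
Executing turtle program step by step:
Start: pos=(0,0), heading=0, pen down
REPEAT 6 [
  -- iteration 1/6 --
  FD 7: (0,0) -> (7,0) [heading=0, draw]
  RT 60: heading 0 -> 300
  -- iteration 2/6 --
  FD 7: (7,0) -> (10.5,-6.062) [heading=300, draw]
  RT 60: heading 300 -> 240
  -- iteration 3/6 --
  FD 7: (10.5,-6.062) -> (7,-12.124) [heading=240, draw]
  RT 60: heading 240 -> 180
  -- iteration 4/6 --
  FD 7: (7,-12.124) -> (0,-12.124) [heading=180, draw]
  RT 60: heading 180 -> 120
  -- iteration 5/6 --
  FD 7: (0,-12.124) -> (-3.5,-6.062) [heading=120, draw]
  RT 60: heading 120 -> 60
  -- iteration 6/6 --
  FD 7: (-3.5,-6.062) -> (0,0) [heading=60, draw]
  RT 60: heading 60 -> 0
]
Final: pos=(0,0), heading=0, 6 segment(s) drawn

Start position: (0, 0)
Final position: (0, 0)
Distance = 0; < 1e-6 -> CLOSED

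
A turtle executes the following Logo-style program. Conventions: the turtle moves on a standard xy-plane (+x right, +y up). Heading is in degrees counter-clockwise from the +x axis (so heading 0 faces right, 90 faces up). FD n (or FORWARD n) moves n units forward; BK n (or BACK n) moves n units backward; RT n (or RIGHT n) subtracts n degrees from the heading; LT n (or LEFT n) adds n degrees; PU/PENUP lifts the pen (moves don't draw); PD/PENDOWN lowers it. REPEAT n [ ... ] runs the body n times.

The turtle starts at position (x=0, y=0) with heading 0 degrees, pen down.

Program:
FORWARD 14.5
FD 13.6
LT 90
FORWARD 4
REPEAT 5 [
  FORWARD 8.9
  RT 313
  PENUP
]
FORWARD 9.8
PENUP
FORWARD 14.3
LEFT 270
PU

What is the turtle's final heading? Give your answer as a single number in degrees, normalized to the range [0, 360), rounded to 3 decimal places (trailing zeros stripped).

Answer: 235

Derivation:
Executing turtle program step by step:
Start: pos=(0,0), heading=0, pen down
FD 14.5: (0,0) -> (14.5,0) [heading=0, draw]
FD 13.6: (14.5,0) -> (28.1,0) [heading=0, draw]
LT 90: heading 0 -> 90
FD 4: (28.1,0) -> (28.1,4) [heading=90, draw]
REPEAT 5 [
  -- iteration 1/5 --
  FD 8.9: (28.1,4) -> (28.1,12.9) [heading=90, draw]
  RT 313: heading 90 -> 137
  PU: pen up
  -- iteration 2/5 --
  FD 8.9: (28.1,12.9) -> (21.591,18.97) [heading=137, move]
  RT 313: heading 137 -> 184
  PU: pen up
  -- iteration 3/5 --
  FD 8.9: (21.591,18.97) -> (12.713,18.349) [heading=184, move]
  RT 313: heading 184 -> 231
  PU: pen up
  -- iteration 4/5 --
  FD 8.9: (12.713,18.349) -> (7.112,11.432) [heading=231, move]
  RT 313: heading 231 -> 278
  PU: pen up
  -- iteration 5/5 --
  FD 8.9: (7.112,11.432) -> (8.35,2.619) [heading=278, move]
  RT 313: heading 278 -> 325
  PU: pen up
]
FD 9.8: (8.35,2.619) -> (16.378,-3.002) [heading=325, move]
PU: pen up
FD 14.3: (16.378,-3.002) -> (28.092,-11.204) [heading=325, move]
LT 270: heading 325 -> 235
PU: pen up
Final: pos=(28.092,-11.204), heading=235, 4 segment(s) drawn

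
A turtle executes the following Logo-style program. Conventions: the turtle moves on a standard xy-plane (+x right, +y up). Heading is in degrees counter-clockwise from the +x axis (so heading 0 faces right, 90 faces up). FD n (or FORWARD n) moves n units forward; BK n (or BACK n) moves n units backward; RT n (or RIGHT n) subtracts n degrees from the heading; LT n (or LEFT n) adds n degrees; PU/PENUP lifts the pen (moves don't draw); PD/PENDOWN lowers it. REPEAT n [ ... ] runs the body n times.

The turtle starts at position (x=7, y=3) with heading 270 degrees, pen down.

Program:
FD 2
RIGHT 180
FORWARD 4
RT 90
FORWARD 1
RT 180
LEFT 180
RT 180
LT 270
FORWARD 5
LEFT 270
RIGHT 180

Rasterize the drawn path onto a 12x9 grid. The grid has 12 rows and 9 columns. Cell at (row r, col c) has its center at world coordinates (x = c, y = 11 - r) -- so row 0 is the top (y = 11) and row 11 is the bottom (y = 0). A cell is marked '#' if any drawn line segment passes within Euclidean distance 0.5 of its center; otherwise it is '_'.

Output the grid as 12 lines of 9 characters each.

Segment 0: (7,3) -> (7,1)
Segment 1: (7,1) -> (7,5)
Segment 2: (7,5) -> (8,5)
Segment 3: (8,5) -> (8,10)

Answer: _________
________#
________#
________#
________#
________#
_______##
_______#_
_______#_
_______#_
_______#_
_________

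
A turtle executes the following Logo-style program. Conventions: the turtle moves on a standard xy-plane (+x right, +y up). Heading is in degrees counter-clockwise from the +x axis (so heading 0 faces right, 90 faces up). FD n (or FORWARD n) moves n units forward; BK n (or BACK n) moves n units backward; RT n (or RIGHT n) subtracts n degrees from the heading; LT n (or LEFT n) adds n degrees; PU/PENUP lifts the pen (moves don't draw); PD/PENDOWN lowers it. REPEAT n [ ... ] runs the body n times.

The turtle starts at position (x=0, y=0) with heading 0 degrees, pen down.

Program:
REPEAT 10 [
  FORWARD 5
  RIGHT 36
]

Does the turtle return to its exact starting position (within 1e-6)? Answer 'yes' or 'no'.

Answer: yes

Derivation:
Executing turtle program step by step:
Start: pos=(0,0), heading=0, pen down
REPEAT 10 [
  -- iteration 1/10 --
  FD 5: (0,0) -> (5,0) [heading=0, draw]
  RT 36: heading 0 -> 324
  -- iteration 2/10 --
  FD 5: (5,0) -> (9.045,-2.939) [heading=324, draw]
  RT 36: heading 324 -> 288
  -- iteration 3/10 --
  FD 5: (9.045,-2.939) -> (10.59,-7.694) [heading=288, draw]
  RT 36: heading 288 -> 252
  -- iteration 4/10 --
  FD 5: (10.59,-7.694) -> (9.045,-12.449) [heading=252, draw]
  RT 36: heading 252 -> 216
  -- iteration 5/10 --
  FD 5: (9.045,-12.449) -> (5,-15.388) [heading=216, draw]
  RT 36: heading 216 -> 180
  -- iteration 6/10 --
  FD 5: (5,-15.388) -> (0,-15.388) [heading=180, draw]
  RT 36: heading 180 -> 144
  -- iteration 7/10 --
  FD 5: (0,-15.388) -> (-4.045,-12.449) [heading=144, draw]
  RT 36: heading 144 -> 108
  -- iteration 8/10 --
  FD 5: (-4.045,-12.449) -> (-5.59,-7.694) [heading=108, draw]
  RT 36: heading 108 -> 72
  -- iteration 9/10 --
  FD 5: (-5.59,-7.694) -> (-4.045,-2.939) [heading=72, draw]
  RT 36: heading 72 -> 36
  -- iteration 10/10 --
  FD 5: (-4.045,-2.939) -> (0,0) [heading=36, draw]
  RT 36: heading 36 -> 0
]
Final: pos=(0,0), heading=0, 10 segment(s) drawn

Start position: (0, 0)
Final position: (0, 0)
Distance = 0; < 1e-6 -> CLOSED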